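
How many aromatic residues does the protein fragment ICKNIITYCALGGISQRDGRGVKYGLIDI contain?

2

F, W, and Y each carry an aromatic ring on the side chain.
Matching residues: Y8, Y24.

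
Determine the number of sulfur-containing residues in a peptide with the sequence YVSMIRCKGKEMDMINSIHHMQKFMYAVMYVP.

Cysteine (C, thiol) and methionine (M, thioether) are the two sulfur-containing amino acids.
Matching residues: M4, C7, M12, M14, M21, M25, M29.

7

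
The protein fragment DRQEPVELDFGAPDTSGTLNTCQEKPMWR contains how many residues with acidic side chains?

6

The acidic residues are Asp (D) and Glu (E), whose side chains end in a carboxylate group.
Matching residues: D1, E4, E7, D9, D14, E24.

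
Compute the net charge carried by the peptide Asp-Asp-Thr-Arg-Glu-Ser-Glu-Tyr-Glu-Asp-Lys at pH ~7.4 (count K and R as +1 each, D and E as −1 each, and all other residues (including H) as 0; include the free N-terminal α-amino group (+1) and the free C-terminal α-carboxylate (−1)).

Positive (K, R): Arg4, Lys11 → +2.
Negative (D, E): Asp1, Asp2, Glu5, Glu7, Glu9, Asp10 → −6.
The N-terminus (+1) and C-terminus (−1) cancel.
Net charge = (+2) + (−6) = −4.

-4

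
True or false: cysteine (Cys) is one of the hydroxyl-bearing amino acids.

The –OH-bearing residues are Ser, Thr (aliphatic alcohols), and Tyr (phenol).
Cysteine is not in this group.

False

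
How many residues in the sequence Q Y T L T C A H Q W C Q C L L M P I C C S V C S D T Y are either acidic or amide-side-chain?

Acidic: D, E. Amide-side-chain: N, Q.
Acidic residues here: D25 (1).
Amide-side-chain residues here: Q1, Q9, Q12 (3).
The two groups share no amino acid, so total = 1 + 3 = 4.

4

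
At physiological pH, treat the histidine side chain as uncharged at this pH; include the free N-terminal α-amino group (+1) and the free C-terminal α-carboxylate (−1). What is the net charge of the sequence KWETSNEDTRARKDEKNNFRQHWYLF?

At pH ~7.4 the Lys and Arg side chains are protonated (+1), the Asp and Glu side chains are deprotonated (−1), and with His taken as neutral all other side chains carry no charge.
Positive (K, R): K1, R10, R12, K13, K16, R20 → +6.
Negative (D, E): E3, E7, D8, D14, E15 → −5.
The N-terminus (+1) and C-terminus (−1) cancel.
Net charge = (+6) + (−5) = +1.

+1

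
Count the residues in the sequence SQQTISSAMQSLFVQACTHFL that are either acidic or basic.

Acidic: D, E. Basic: H, K, R.
Acidic residues here: none (0).
Basic residues here: H19 (1).
The two groups share no amino acid, so total = 0 + 1 = 1.

1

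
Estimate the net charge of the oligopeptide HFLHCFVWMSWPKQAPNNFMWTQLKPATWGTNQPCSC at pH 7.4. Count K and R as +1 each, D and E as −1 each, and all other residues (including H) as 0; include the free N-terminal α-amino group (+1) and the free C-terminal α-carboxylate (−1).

Positive (K, R): K13, K25 → +2.
Negative (D, E): none → −0.
The N-terminus (+1) and C-terminus (−1) cancel.
Net charge = (+2) + (−0) = +2.

+2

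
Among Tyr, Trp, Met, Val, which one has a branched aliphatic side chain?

The BCAAs are Val, Leu, and Ile — aliphatic side chains with a branch point.
Of the listed options, only Val belongs to this group.

Val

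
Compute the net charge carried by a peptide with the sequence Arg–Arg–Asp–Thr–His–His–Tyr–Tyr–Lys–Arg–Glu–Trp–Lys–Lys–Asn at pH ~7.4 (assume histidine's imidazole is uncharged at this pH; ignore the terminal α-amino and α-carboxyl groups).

+4

The side chains ionized at physiological pH are Lys/Arg (+1) and Asp/Glu (−1); with His treated as neutral, nothing else contributes.
Positive (K, R): Arg1, Arg2, Lys9, Arg10, Lys13, Lys14 → +6.
Negative (D, E): Asp3, Glu11 → −2.
Net charge = (+6) + (−2) = +4.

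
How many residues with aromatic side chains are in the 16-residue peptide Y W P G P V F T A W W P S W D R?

F, W, and Y each carry an aromatic ring on the side chain.
Matching residues: Y1, W2, F7, W10, W11, W14.

6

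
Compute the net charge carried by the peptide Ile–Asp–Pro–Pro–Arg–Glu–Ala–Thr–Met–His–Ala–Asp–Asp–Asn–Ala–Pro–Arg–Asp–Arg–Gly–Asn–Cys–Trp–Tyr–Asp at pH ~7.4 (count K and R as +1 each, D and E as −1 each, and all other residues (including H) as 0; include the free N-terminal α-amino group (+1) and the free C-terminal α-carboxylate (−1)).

Positive (K, R): Arg5, Arg17, Arg19 → +3.
Negative (D, E): Asp2, Glu6, Asp12, Asp13, Asp18, Asp25 → −6.
The N-terminus (+1) and C-terminus (−1) cancel.
Net charge = (+3) + (−6) = −3.

-3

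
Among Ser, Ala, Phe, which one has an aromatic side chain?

Phe

F, W, and Y each carry an aromatic ring on the side chain.
Of the listed options, only Phe belongs to this group.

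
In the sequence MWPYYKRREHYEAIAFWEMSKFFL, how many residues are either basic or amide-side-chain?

5

Basic: H, K, R. Amide-side-chain: N, Q.
Basic residues here: K6, R7, R8, H10, K21 (5).
Amide-side-chain residues here: none (0).
The two groups share no amino acid, so total = 5 + 0 = 5.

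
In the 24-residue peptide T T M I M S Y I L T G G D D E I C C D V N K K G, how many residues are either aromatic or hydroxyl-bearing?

5

Aromatic: F, W, Y. Hydroxyl-bearing: S, T, Y.
Aromatic residues here: Y7 (1).
Hydroxyl-bearing residues here: T1, T2, S6, Y7, T10 (5).
Y is in both groups, so the 1 Y residue must not be double-counted.
Total = 1 + 5 − 1 = 5.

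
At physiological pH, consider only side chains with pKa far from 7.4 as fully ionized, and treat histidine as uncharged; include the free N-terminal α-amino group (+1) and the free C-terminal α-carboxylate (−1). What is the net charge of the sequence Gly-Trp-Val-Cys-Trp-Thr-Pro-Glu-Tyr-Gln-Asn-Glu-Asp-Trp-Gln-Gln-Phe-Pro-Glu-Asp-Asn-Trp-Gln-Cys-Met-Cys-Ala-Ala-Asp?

Near pH 7.4, K and R contribute +1 each, D and E contribute −1 each, and every other side chain (His included, as stated) is uncharged.
Positive (K, R): none → +0.
Negative (D, E): Glu8, Glu12, Asp13, Glu19, Asp20, Asp29 → −6.
The N-terminus (+1) and C-terminus (−1) cancel.
Net charge = (+0) + (−6) = −6.

-6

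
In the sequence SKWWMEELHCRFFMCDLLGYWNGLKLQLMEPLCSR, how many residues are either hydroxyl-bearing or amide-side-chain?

Hydroxyl-bearing: S, T, Y. Amide-side-chain: N, Q.
Hydroxyl-bearing residues here: S1, Y20, S34 (3).
Amide-side-chain residues here: N22, Q27 (2).
The two groups share no amino acid, so total = 3 + 2 = 5.

5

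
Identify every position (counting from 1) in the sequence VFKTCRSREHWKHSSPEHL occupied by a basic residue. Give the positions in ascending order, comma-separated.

The basic amino acids are Lys (K), Arg (R), and His (H).
Matching residues: K3, R6, R8, H10, K12, H13, H18.

3, 6, 8, 10, 12, 13, 18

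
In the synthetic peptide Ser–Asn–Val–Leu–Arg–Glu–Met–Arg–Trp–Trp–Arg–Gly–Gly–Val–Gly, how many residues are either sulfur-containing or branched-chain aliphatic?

4

Sulfur-containing: C, M. Branched-chain aliphatic: I, L, V.
Sulfur-containing residues here: Met7 (1).
Branched-chain aliphatic residues here: Val3, Leu4, Val14 (3).
The two groups share no amino acid, so total = 1 + 3 = 4.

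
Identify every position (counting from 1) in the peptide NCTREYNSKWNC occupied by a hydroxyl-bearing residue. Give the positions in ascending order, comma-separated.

3, 6, 8

S, T, and Y are the three residues with a side-chain hydroxyl.
Matching residues: T3, Y6, S8.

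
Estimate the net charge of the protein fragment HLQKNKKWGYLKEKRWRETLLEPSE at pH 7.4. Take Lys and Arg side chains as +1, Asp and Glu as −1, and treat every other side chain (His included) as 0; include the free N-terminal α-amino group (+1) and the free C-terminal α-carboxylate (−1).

+3

Positive (K, R): K4, K6, K7, K12, K14, R15, R17 → +7.
Negative (D, E): E13, E18, E22, E25 → −4.
The N-terminus (+1) and C-terminus (−1) cancel.
Net charge = (+7) + (−4) = +3.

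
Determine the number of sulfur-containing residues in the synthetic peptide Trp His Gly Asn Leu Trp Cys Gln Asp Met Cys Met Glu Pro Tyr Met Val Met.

Only Cys (C) and Met (M) have a sulfur atom in the side chain.
Matching residues: Cys7, Met10, Cys11, Met12, Met16, Met18.

6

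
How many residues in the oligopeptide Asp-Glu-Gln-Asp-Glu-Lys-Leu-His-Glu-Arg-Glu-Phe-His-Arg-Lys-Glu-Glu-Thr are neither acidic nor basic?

4

Acidic: D, E. Basic: K, R, H. All other residues are neither.
Matching residues: Gln3, Leu7, Phe12, Thr18.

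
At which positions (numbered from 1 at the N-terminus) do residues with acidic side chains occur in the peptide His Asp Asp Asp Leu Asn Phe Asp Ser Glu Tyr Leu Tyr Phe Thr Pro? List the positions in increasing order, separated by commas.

2, 3, 4, 8, 10

Aspartate (D) and glutamate (E) have carboxylic-acid side chains and are the acidic amino acids.
Matching residues: Asp2, Asp3, Asp4, Asp8, Glu10.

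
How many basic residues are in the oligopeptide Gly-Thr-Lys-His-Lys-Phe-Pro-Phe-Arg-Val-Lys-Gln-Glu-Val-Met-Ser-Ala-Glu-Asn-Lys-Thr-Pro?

The basic amino acids are Lys (K), Arg (R), and His (H).
Matching residues: Lys3, His4, Lys5, Arg9, Lys11, Lys20.

6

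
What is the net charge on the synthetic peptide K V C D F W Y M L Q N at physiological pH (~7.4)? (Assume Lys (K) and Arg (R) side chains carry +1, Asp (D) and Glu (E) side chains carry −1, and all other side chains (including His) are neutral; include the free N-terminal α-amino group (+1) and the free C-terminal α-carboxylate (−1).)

Positive (K, R): K1 → +1.
Negative (D, E): D4 → −1.
The N-terminus (+1) and C-terminus (−1) cancel.
Net charge = (+1) + (−1) = 0.

0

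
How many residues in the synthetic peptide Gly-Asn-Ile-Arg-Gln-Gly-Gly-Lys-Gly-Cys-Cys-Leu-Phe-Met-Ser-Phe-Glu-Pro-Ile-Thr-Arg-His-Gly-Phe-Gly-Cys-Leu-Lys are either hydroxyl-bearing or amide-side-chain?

Hydroxyl-bearing: S, T, Y. Amide-side-chain: N, Q.
Hydroxyl-bearing residues here: Ser15, Thr20 (2).
Amide-side-chain residues here: Asn2, Gln5 (2).
The two groups share no amino acid, so total = 2 + 2 = 4.

4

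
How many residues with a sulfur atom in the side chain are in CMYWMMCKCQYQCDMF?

Only Cys (C) and Met (M) have a sulfur atom in the side chain.
Matching residues: C1, M2, M5, M6, C7, C9, C13, M15.

8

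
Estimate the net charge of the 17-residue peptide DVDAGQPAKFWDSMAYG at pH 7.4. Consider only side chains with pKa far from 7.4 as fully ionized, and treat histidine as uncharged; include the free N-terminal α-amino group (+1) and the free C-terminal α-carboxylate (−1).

-2

The side chains ionized at physiological pH are Lys/Arg (+1) and Asp/Glu (−1); with His treated as neutral, nothing else contributes.
Positive (K, R): K9 → +1.
Negative (D, E): D1, D3, D12 → −3.
The N-terminus (+1) and C-terminus (−1) cancel.
Net charge = (+1) + (−3) = −2.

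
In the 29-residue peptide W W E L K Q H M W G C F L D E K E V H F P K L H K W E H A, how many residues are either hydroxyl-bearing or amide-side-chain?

Hydroxyl-bearing: S, T, Y. Amide-side-chain: N, Q.
Hydroxyl-bearing residues here: none (0).
Amide-side-chain residues here: Q6 (1).
The two groups share no amino acid, so total = 0 + 1 = 1.

1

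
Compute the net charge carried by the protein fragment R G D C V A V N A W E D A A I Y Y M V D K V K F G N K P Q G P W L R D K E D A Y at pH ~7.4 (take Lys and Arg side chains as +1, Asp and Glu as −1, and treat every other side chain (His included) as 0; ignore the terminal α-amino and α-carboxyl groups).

Positive (K, R): R1, K21, K23, K27, R34, K36 → +6.
Negative (D, E): D3, E11, D12, D20, D35, E37, D38 → −7.
Net charge = (+6) + (−7) = −1.

-1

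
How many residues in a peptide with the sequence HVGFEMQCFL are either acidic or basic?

2

Acidic: D, E. Basic: H, K, R.
Acidic residues here: E5 (1).
Basic residues here: H1 (1).
The two groups share no amino acid, so total = 1 + 1 = 2.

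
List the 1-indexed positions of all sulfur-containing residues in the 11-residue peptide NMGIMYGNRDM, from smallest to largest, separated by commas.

2, 5, 11

The sulfur-bearing residues are cysteine (–SH) and methionine (–S–CH₃).
Matching residues: M2, M5, M11.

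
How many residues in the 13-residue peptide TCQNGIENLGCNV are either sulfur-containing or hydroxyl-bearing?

Sulfur-containing: C, M. Hydroxyl-bearing: S, T, Y.
Sulfur-containing residues here: C2, C11 (2).
Hydroxyl-bearing residues here: T1 (1).
The two groups share no amino acid, so total = 2 + 1 = 3.

3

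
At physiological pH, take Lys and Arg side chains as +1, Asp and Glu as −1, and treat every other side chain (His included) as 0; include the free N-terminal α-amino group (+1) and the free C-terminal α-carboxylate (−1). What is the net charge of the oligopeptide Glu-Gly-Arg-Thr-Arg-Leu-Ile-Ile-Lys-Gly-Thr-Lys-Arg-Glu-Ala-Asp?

Positive (K, R): Arg3, Arg5, Lys9, Lys12, Arg13 → +5.
Negative (D, E): Glu1, Glu14, Asp16 → −3.
The N-terminus (+1) and C-terminus (−1) cancel.
Net charge = (+5) + (−3) = +2.

+2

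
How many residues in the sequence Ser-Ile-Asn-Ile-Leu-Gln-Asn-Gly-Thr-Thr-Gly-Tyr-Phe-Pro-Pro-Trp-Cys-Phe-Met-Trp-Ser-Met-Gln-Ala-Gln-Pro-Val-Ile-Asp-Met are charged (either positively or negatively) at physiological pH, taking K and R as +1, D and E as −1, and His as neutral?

1

Charged side chains at pH ~7.4: K, R (positive); D, E (negative).
Matching residues: Asp29.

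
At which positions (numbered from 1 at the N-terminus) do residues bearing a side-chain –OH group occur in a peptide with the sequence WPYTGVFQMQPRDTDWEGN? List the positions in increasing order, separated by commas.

3, 4, 14

Serine (S), threonine (T), and tyrosine (Y) each carry a hydroxyl group on the side chain.
Matching residues: Y3, T4, T14.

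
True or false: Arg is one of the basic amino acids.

K, R, and H are the three residues with basic side chains (ε-amine, guanidinium, and imidazole respectively).
Arginine is in this group.

True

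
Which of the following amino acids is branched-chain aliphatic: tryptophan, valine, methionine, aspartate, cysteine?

valine

Valine (V), leucine (L), and isoleucine (I) are the branched-chain amino acids.
Of the listed options, only valine belongs to this group.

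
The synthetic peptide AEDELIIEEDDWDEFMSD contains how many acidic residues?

Aspartate (D) and glutamate (E) have carboxylic-acid side chains and are the acidic amino acids.
Matching residues: E2, D3, E4, E8, E9, D10, D11, D13, E14, D18.

10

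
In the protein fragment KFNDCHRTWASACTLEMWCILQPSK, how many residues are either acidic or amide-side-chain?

4

Acidic: D, E. Amide-side-chain: N, Q.
Acidic residues here: D4, E16 (2).
Amide-side-chain residues here: N3, Q22 (2).
The two groups share no amino acid, so total = 2 + 2 = 4.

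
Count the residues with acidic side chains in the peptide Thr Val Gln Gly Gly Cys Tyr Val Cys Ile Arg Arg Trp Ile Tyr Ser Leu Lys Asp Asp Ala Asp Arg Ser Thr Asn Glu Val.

4

The acidic residues are Asp (D) and Glu (E), whose side chains end in a carboxylate group.
Matching residues: Asp19, Asp20, Asp22, Glu27.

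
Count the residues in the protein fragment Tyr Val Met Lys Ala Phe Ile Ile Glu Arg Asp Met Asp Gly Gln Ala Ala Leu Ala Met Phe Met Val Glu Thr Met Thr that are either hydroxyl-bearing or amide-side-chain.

Hydroxyl-bearing: S, T, Y. Amide-side-chain: N, Q.
Hydroxyl-bearing residues here: Tyr1, Thr25, Thr27 (3).
Amide-side-chain residues here: Gln15 (1).
The two groups share no amino acid, so total = 3 + 1 = 4.

4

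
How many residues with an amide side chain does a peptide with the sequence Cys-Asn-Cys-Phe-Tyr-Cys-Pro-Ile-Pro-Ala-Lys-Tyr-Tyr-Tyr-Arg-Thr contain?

1

Asparagine (N) and glutamine (Q) have uncharged amide side chains.
Matching residues: Asn2.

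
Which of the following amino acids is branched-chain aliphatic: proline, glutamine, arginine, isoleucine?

isoleucine

The BCAAs are Val, Leu, and Ile — aliphatic side chains with a branch point.
Of the listed options, only isoleucine belongs to this group.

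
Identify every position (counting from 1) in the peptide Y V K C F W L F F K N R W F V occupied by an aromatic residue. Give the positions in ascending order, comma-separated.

1, 5, 6, 8, 9, 13, 14

F, W, and Y each carry an aromatic ring on the side chain.
Matching residues: Y1, F5, W6, F8, F9, W13, F14.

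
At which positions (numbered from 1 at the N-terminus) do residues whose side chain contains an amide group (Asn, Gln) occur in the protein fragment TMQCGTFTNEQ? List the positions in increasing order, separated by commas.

Matching residues: Q3, N9, Q11.

3, 9, 11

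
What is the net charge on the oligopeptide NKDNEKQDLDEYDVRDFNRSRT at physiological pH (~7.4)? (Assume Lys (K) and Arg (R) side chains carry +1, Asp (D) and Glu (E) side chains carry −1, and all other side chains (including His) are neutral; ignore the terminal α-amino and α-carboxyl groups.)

Positive (K, R): K2, K6, R15, R19, R21 → +5.
Negative (D, E): D3, E5, D8, D10, E11, D13, D16 → −7.
Net charge = (+5) + (−7) = −2.

-2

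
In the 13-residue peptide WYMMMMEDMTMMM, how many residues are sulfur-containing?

The sulfur-bearing residues are cysteine (–SH) and methionine (–S–CH₃).
Matching residues: M3, M4, M5, M6, M9, M11, M12, M13.

8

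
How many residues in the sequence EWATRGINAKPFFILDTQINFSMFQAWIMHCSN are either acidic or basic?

5

Acidic: D, E. Basic: H, K, R.
Acidic residues here: E1, D16 (2).
Basic residues here: R5, K10, H30 (3).
The two groups share no amino acid, so total = 2 + 3 = 5.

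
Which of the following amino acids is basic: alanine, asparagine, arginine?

Lysine (K), arginine (R), and histidine (H) have basic, nitrogen-containing side chains.
Of the listed options, only arginine belongs to this group.

arginine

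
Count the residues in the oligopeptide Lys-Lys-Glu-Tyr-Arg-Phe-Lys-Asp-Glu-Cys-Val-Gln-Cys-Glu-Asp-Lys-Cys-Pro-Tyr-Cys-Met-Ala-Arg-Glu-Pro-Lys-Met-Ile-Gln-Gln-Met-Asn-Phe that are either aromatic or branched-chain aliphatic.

6

Aromatic: F, W, Y. Branched-chain aliphatic: I, L, V.
Aromatic residues here: Tyr4, Phe6, Tyr19, Phe33 (4).
Branched-chain aliphatic residues here: Val11, Ile28 (2).
The two groups share no amino acid, so total = 4 + 2 = 6.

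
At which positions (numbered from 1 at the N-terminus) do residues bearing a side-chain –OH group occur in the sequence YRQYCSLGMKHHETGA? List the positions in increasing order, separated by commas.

S, T, and Y are the three residues with a side-chain hydroxyl.
Matching residues: Y1, Y4, S6, T14.

1, 4, 6, 14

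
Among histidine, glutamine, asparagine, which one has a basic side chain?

K, R, and H are the three residues with basic side chains (ε-amine, guanidinium, and imidazole respectively).
Of the listed options, only histidine belongs to this group.

histidine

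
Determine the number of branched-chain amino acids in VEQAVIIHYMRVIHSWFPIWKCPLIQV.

10

V, L, and I make up the branched-chain aliphatic group.
Matching residues: V1, V5, I6, I7, V12, I13, I19, L24, I25, V27.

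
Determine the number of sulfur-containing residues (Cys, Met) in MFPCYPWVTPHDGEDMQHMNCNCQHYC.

Matching residues: M1, C4, M16, M19, C21, C23, C27.

7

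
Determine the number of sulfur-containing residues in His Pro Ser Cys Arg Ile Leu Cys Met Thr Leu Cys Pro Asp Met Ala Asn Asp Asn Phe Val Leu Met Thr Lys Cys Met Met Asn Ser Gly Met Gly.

10

The sulfur-bearing residues are cysteine (–SH) and methionine (–S–CH₃).
Matching residues: Cys4, Cys8, Met9, Cys12, Met15, Met23, Cys26, Met27, Met28, Met32.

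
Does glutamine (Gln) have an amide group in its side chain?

Yes

The amide-side-chain residues are Asn (N) and Gln (Q).
Glutamine is in this group.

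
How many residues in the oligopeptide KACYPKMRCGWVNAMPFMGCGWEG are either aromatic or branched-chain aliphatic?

Aromatic: F, W, Y. Branched-chain aliphatic: I, L, V.
Aromatic residues here: Y4, W11, F17, W22 (4).
Branched-chain aliphatic residues here: V12 (1).
The two groups share no amino acid, so total = 4 + 1 = 5.

5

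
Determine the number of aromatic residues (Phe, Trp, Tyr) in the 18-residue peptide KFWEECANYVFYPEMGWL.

Matching residues: F2, W3, Y9, F11, Y12, W17.

6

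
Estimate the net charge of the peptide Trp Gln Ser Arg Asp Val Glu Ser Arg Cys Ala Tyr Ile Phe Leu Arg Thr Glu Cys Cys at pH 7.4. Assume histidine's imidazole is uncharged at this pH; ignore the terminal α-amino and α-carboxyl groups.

The side chains ionized at physiological pH are Lys/Arg (+1) and Asp/Glu (−1); with His treated as neutral, nothing else contributes.
Positive (K, R): Arg4, Arg9, Arg16 → +3.
Negative (D, E): Asp5, Glu7, Glu18 → −3.
Net charge = (+3) + (−3) = 0.

0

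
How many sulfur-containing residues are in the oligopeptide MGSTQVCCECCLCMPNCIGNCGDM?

The sulfur-bearing residues are cysteine (–SH) and methionine (–S–CH₃).
Matching residues: M1, C7, C8, C10, C11, C13, M14, C17, C21, M24.

10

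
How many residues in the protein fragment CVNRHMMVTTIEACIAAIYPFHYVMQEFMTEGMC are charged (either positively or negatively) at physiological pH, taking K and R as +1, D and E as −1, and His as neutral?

4

Charged side chains at pH ~7.4: K, R (positive); D, E (negative).
Matching residues: R4, E12, E27, E31.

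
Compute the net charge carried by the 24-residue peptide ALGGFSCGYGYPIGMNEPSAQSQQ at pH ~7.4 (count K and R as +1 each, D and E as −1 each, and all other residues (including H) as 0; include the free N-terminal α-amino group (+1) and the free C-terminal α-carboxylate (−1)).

-1

Positive (K, R): none → +0.
Negative (D, E): E17 → −1.
The N-terminus (+1) and C-terminus (−1) cancel.
Net charge = (+0) + (−1) = −1.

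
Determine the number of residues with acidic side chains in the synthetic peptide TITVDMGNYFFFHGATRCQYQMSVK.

Aspartate (D) and glutamate (E) have carboxylic-acid side chains and are the acidic amino acids.
Matching residues: D5.

1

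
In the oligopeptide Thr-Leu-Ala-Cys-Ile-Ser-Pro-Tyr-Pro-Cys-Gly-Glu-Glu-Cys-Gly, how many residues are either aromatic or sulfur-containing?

Aromatic: F, W, Y. Sulfur-containing: C, M.
Aromatic residues here: Tyr8 (1).
Sulfur-containing residues here: Cys4, Cys10, Cys14 (3).
The two groups share no amino acid, so total = 1 + 3 = 4.

4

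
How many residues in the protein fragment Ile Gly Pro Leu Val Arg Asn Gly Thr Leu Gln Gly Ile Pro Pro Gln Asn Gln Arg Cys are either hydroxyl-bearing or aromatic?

Hydroxyl-bearing: S, T, Y. Aromatic: F, W, Y.
Hydroxyl-bearing residues here: Thr9 (1).
Aromatic residues here: none (0).
(Y belongs to both groups, but none appear in this sequence.) Total = 1 + 0 = 1.

1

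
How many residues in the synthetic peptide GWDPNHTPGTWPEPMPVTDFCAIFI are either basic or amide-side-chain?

2

Basic: H, K, R. Amide-side-chain: N, Q.
Basic residues here: H6 (1).
Amide-side-chain residues here: N5 (1).
The two groups share no amino acid, so total = 1 + 1 = 2.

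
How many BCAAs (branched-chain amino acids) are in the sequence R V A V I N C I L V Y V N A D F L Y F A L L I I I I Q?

14

Valine (V), leucine (L), and isoleucine (I) are the branched-chain amino acids.
Matching residues: V2, V4, I5, I8, L9, V10, V12, L17, L21, L22, I23, I24, I25, I26.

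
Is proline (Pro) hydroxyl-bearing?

No

S, T, and Y are the three residues with a side-chain hydroxyl.
Proline is not in this group.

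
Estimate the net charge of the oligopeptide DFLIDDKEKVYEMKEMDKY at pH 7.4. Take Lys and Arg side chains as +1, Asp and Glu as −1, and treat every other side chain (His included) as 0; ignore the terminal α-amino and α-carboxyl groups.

Positive (K, R): K7, K9, K14, K18 → +4.
Negative (D, E): D1, D5, D6, E8, E12, E15, D17 → −7.
Net charge = (+4) + (−7) = −3.

-3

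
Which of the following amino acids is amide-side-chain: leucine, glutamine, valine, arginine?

The amide-side-chain residues are Asn (N) and Gln (Q).
Of the listed options, only glutamine belongs to this group.

glutamine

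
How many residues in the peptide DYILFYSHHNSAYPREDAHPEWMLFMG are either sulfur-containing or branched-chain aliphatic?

5

Sulfur-containing: C, M. Branched-chain aliphatic: I, L, V.
Sulfur-containing residues here: M23, M26 (2).
Branched-chain aliphatic residues here: I3, L4, L24 (3).
The two groups share no amino acid, so total = 2 + 3 = 5.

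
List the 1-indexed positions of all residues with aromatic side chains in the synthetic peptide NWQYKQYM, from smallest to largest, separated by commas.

F, W, and Y each carry an aromatic ring on the side chain.
Matching residues: W2, Y4, Y7.

2, 4, 7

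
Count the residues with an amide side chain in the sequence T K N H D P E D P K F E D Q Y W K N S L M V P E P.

3

Asparagine (N) and glutamine (Q) have uncharged amide side chains.
Matching residues: N3, Q14, N18.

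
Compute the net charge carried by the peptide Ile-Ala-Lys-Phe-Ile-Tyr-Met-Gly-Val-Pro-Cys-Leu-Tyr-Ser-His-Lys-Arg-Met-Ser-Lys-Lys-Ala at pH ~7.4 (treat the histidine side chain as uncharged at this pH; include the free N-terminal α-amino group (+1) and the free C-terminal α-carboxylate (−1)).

The side chains ionized at physiological pH are Lys/Arg (+1) and Asp/Glu (−1); with His treated as neutral, nothing else contributes.
Positive (K, R): Lys3, Lys16, Arg17, Lys20, Lys21 → +5.
Negative (D, E): none → −0.
The N-terminus (+1) and C-terminus (−1) cancel.
Net charge = (+5) + (−0) = +5.

+5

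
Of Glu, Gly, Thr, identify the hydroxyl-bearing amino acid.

Thr

S, T, and Y are the three residues with a side-chain hydroxyl.
Of the listed options, only Thr belongs to this group.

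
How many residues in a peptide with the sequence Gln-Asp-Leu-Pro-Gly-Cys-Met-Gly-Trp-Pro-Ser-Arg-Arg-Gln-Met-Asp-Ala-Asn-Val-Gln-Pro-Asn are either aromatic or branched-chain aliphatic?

Aromatic: F, W, Y. Branched-chain aliphatic: I, L, V.
Aromatic residues here: Trp9 (1).
Branched-chain aliphatic residues here: Leu3, Val19 (2).
The two groups share no amino acid, so total = 1 + 2 = 3.

3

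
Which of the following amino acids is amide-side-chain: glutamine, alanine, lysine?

glutamine

The amide-side-chain residues are Asn (N) and Gln (Q).
Of the listed options, only glutamine belongs to this group.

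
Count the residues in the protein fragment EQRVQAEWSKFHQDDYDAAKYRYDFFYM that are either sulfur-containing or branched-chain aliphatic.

Sulfur-containing: C, M. Branched-chain aliphatic: I, L, V.
Sulfur-containing residues here: M28 (1).
Branched-chain aliphatic residues here: V4 (1).
The two groups share no amino acid, so total = 1 + 1 = 2.

2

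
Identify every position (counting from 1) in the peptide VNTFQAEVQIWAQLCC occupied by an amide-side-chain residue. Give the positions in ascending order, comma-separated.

Only N (asparagine) and Q (glutamine) carry a side-chain carboxamide.
Matching residues: N2, Q5, Q9, Q13.

2, 5, 9, 13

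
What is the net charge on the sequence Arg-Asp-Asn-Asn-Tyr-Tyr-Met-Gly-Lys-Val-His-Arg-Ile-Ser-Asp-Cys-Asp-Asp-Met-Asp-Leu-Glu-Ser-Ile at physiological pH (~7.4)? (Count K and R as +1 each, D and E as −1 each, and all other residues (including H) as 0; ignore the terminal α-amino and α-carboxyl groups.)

-3

Positive (K, R): Arg1, Lys9, Arg12 → +3.
Negative (D, E): Asp2, Asp15, Asp17, Asp18, Asp20, Glu22 → −6.
Net charge = (+3) + (−6) = −3.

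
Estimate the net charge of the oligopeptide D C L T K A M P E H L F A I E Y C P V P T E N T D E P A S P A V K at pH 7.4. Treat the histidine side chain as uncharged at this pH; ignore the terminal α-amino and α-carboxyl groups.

-4

At pH ~7.4 the Lys and Arg side chains are protonated (+1), the Asp and Glu side chains are deprotonated (−1), and with His taken as neutral all other side chains carry no charge.
Positive (K, R): K5, K33 → +2.
Negative (D, E): D1, E9, E15, E22, D25, E26 → −6.
Net charge = (+2) + (−6) = −4.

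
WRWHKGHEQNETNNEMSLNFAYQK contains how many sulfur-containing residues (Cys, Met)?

Matching residues: M16.

1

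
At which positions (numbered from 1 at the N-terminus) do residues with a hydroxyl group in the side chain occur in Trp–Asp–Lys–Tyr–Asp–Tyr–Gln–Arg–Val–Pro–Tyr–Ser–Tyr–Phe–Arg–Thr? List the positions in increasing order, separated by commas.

4, 6, 11, 12, 13, 16

S, T, and Y are the three residues with a side-chain hydroxyl.
Matching residues: Tyr4, Tyr6, Tyr11, Ser12, Tyr13, Thr16.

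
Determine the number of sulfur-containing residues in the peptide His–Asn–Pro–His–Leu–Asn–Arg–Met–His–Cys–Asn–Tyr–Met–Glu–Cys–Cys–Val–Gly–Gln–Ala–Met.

6

Only Cys (C) and Met (M) have a sulfur atom in the side chain.
Matching residues: Met8, Cys10, Met13, Cys15, Cys16, Met21.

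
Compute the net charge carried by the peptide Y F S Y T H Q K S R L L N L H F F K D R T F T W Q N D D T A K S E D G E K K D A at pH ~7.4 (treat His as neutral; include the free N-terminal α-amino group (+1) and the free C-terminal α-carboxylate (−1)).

0

At pH ~7.4 the Lys and Arg side chains are protonated (+1), the Asp and Glu side chains are deprotonated (−1), and with His taken as neutral all other side chains carry no charge.
Positive (K, R): K8, R10, K18, R20, K31, K37, K38 → +7.
Negative (D, E): D19, D27, D28, E33, D34, E36, D39 → −7.
The N-terminus (+1) and C-terminus (−1) cancel.
Net charge = (+7) + (−7) = 0.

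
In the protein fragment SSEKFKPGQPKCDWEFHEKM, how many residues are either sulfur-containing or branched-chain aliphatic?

Sulfur-containing: C, M. Branched-chain aliphatic: I, L, V.
Sulfur-containing residues here: C12, M20 (2).
Branched-chain aliphatic residues here: none (0).
The two groups share no amino acid, so total = 2 + 0 = 2.

2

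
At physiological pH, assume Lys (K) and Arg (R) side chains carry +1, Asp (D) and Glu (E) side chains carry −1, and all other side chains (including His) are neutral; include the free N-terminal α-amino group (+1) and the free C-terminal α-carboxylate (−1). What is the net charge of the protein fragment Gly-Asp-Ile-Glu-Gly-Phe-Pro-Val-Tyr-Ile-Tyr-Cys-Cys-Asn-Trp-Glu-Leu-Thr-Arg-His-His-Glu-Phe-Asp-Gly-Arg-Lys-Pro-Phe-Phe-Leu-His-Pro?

-2

Positive (K, R): Arg19, Arg26, Lys27 → +3.
Negative (D, E): Asp2, Glu4, Glu16, Glu22, Asp24 → −5.
The N-terminus (+1) and C-terminus (−1) cancel.
Net charge = (+3) + (−5) = −2.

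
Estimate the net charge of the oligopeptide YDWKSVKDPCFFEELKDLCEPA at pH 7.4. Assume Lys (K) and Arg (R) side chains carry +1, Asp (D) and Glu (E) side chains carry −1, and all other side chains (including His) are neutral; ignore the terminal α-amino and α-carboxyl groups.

Positive (K, R): K4, K7, K16 → +3.
Negative (D, E): D2, D8, E13, E14, D17, E20 → −6.
Net charge = (+3) + (−6) = −3.

-3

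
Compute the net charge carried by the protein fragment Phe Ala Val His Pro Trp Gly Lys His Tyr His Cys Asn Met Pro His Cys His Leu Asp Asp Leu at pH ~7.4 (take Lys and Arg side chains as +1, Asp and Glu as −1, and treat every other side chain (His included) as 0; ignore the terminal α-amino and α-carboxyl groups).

Positive (K, R): Lys8 → +1.
Negative (D, E): Asp20, Asp21 → −2.
Net charge = (+1) + (−2) = −1.

-1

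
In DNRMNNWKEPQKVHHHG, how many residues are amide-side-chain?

The amide-side-chain residues are Asn (N) and Gln (Q).
Matching residues: N2, N5, N6, Q11.

4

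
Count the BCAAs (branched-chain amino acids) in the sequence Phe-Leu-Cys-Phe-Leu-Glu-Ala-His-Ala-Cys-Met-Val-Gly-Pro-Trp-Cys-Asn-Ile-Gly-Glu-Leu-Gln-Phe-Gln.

5

V, L, and I make up the branched-chain aliphatic group.
Matching residues: Leu2, Leu5, Val12, Ile18, Leu21.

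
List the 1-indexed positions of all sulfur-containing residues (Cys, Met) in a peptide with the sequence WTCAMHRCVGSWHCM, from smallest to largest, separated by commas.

3, 5, 8, 14, 15

Matching residues: C3, M5, C8, C14, M15.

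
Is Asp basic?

No

Lysine (K), arginine (R), and histidine (H) have basic, nitrogen-containing side chains.
Aspartate is not in this group.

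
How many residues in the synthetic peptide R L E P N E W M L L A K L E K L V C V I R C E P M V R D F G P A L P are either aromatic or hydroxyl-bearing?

Aromatic: F, W, Y. Hydroxyl-bearing: S, T, Y.
Aromatic residues here: W7, F29 (2).
Hydroxyl-bearing residues here: none (0).
(Y belongs to both groups, but none appear in this sequence.) Total = 2 + 0 = 2.

2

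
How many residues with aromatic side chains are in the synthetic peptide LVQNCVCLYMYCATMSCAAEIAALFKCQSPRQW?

4

Phenylalanine (F), tryptophan (W), and tyrosine (Y) have aromatic ring side chains.
Matching residues: Y9, Y11, F25, W33.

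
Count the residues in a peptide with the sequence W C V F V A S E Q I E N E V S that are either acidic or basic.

3

Acidic: D, E. Basic: H, K, R.
Acidic residues here: E8, E11, E13 (3).
Basic residues here: none (0).
The two groups share no amino acid, so total = 3 + 0 = 3.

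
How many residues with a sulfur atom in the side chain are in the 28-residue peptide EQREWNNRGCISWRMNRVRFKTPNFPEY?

2

Cysteine (C, thiol) and methionine (M, thioether) are the two sulfur-containing amino acids.
Matching residues: C10, M15.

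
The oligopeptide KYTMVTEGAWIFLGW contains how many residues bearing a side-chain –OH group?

The –OH-bearing residues are Ser, Thr (aliphatic alcohols), and Tyr (phenol).
Matching residues: Y2, T3, T6.

3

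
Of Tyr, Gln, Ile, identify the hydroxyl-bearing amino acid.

The –OH-bearing residues are Ser, Thr (aliphatic alcohols), and Tyr (phenol).
Of the listed options, only Tyr belongs to this group.

Tyr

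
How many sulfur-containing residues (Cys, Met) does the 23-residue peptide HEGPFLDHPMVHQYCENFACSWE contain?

Matching residues: M10, C15, C20.

3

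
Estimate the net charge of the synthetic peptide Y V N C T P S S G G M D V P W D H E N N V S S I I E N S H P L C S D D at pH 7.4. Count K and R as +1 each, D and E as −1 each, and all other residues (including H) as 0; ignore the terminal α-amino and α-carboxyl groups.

Positive (K, R): none → +0.
Negative (D, E): D12, D16, E18, E26, D34, D35 → −6.
Net charge = (+0) + (−6) = −6.

-6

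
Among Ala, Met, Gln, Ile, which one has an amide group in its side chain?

Gln

The amide-side-chain residues are Asn (N) and Gln (Q).
Of the listed options, only Gln belongs to this group.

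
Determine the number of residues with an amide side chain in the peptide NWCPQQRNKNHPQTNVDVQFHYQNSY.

Only N (asparagine) and Q (glutamine) carry a side-chain carboxamide.
Matching residues: N1, Q5, Q6, N8, N10, Q13, N15, Q19, Q23, N24.

10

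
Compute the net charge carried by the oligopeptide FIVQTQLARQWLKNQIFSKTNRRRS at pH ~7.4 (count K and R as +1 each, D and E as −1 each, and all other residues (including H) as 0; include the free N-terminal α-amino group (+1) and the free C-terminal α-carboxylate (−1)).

Positive (K, R): R9, K13, K19, R22, R23, R24 → +6.
Negative (D, E): none → −0.
The N-terminus (+1) and C-terminus (−1) cancel.
Net charge = (+6) + (−0) = +6.

+6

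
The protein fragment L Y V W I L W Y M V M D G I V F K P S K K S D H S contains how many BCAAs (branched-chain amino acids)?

7

V, L, and I make up the branched-chain aliphatic group.
Matching residues: L1, V3, I5, L6, V10, I14, V15.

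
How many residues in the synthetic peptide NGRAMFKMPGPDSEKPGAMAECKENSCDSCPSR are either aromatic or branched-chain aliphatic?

Aromatic: F, W, Y. Branched-chain aliphatic: I, L, V.
Aromatic residues here: F6 (1).
Branched-chain aliphatic residues here: none (0).
The two groups share no amino acid, so total = 1 + 0 = 1.

1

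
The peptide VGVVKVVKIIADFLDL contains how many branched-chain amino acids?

9

The BCAAs are Val, Leu, and Ile — aliphatic side chains with a branch point.
Matching residues: V1, V3, V4, V6, V7, I9, I10, L14, L16.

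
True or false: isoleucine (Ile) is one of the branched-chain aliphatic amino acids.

True

Valine (V), leucine (L), and isoleucine (I) are the branched-chain amino acids.
Isoleucine is in this group.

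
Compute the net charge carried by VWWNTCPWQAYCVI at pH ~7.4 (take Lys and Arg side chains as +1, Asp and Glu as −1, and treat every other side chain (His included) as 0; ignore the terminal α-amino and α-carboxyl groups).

0

Positive (K, R): none → +0.
Negative (D, E): none → −0.
Net charge = (+0) + (−0) = 0.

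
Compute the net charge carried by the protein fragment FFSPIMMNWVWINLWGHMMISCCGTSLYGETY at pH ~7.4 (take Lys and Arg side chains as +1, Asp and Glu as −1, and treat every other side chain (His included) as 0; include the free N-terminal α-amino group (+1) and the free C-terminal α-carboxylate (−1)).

Positive (K, R): none → +0.
Negative (D, E): E30 → −1.
The N-terminus (+1) and C-terminus (−1) cancel.
Net charge = (+0) + (−1) = −1.

-1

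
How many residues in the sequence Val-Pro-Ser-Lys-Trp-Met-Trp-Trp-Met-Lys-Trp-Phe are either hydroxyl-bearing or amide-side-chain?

Hydroxyl-bearing: S, T, Y. Amide-side-chain: N, Q.
Hydroxyl-bearing residues here: Ser3 (1).
Amide-side-chain residues here: none (0).
The two groups share no amino acid, so total = 1 + 0 = 1.

1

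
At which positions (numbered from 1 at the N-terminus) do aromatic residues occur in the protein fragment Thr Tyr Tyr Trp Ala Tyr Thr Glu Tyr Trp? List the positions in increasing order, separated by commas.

Phenylalanine (F), tryptophan (W), and tyrosine (Y) have aromatic ring side chains.
Matching residues: Tyr2, Tyr3, Trp4, Tyr6, Tyr9, Trp10.

2, 3, 4, 6, 9, 10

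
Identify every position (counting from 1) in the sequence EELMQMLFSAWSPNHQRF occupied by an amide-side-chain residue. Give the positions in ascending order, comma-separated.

Matching residues: Q5, N14, Q16.

5, 14, 16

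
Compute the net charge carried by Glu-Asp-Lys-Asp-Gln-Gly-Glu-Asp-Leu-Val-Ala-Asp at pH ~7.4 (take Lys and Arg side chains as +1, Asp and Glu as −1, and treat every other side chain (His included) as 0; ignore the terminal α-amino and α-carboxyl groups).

Positive (K, R): Lys3 → +1.
Negative (D, E): Glu1, Asp2, Asp4, Glu7, Asp8, Asp12 → −6.
Net charge = (+1) + (−6) = −5.

-5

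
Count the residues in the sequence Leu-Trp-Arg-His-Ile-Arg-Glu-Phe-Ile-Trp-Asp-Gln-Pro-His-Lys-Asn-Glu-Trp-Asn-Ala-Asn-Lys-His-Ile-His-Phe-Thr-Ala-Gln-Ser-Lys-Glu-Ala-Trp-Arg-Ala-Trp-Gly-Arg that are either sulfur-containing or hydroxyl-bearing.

2

Sulfur-containing: C, M. Hydroxyl-bearing: S, T, Y.
Sulfur-containing residues here: none (0).
Hydroxyl-bearing residues here: Thr27, Ser30 (2).
The two groups share no amino acid, so total = 0 + 2 = 2.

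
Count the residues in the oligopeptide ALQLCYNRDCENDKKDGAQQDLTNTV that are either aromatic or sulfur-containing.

Aromatic: F, W, Y. Sulfur-containing: C, M.
Aromatic residues here: Y6 (1).
Sulfur-containing residues here: C5, C10 (2).
The two groups share no amino acid, so total = 1 + 2 = 3.

3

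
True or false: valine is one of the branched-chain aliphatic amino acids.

True

Valine (V), leucine (L), and isoleucine (I) are the branched-chain amino acids.
Valine is in this group.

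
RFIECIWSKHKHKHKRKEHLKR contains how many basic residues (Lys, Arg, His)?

Matching residues: R1, K9, H10, K11, H12, K13, H14, K15, R16, K17, H19, K21, R22.

13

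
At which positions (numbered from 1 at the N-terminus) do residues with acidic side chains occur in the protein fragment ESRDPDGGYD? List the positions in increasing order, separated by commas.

1, 4, 6, 10

Only D (aspartate) and E (glutamate) carry a side-chain carboxylic acid.
Matching residues: E1, D4, D6, D10.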